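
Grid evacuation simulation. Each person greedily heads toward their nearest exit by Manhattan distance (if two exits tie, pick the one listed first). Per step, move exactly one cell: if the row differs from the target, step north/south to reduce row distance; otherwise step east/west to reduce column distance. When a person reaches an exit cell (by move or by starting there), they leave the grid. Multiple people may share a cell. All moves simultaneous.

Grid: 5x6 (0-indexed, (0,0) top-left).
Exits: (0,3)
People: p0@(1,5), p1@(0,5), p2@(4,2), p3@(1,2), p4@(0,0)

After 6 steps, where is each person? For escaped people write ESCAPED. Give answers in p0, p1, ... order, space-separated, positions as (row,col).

Step 1: p0:(1,5)->(0,5) | p1:(0,5)->(0,4) | p2:(4,2)->(3,2) | p3:(1,2)->(0,2) | p4:(0,0)->(0,1)
Step 2: p0:(0,5)->(0,4) | p1:(0,4)->(0,3)->EXIT | p2:(3,2)->(2,2) | p3:(0,2)->(0,3)->EXIT | p4:(0,1)->(0,2)
Step 3: p0:(0,4)->(0,3)->EXIT | p1:escaped | p2:(2,2)->(1,2) | p3:escaped | p4:(0,2)->(0,3)->EXIT
Step 4: p0:escaped | p1:escaped | p2:(1,2)->(0,2) | p3:escaped | p4:escaped
Step 5: p0:escaped | p1:escaped | p2:(0,2)->(0,3)->EXIT | p3:escaped | p4:escaped

ESCAPED ESCAPED ESCAPED ESCAPED ESCAPED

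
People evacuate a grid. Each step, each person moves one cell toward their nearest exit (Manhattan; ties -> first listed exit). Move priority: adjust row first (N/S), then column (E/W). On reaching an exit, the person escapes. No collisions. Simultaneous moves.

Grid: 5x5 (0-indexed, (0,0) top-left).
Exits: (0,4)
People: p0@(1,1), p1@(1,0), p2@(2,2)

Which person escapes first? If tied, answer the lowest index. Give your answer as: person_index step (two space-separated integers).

Step 1: p0:(1,1)->(0,1) | p1:(1,0)->(0,0) | p2:(2,2)->(1,2)
Step 2: p0:(0,1)->(0,2) | p1:(0,0)->(0,1) | p2:(1,2)->(0,2)
Step 3: p0:(0,2)->(0,3) | p1:(0,1)->(0,2) | p2:(0,2)->(0,3)
Step 4: p0:(0,3)->(0,4)->EXIT | p1:(0,2)->(0,3) | p2:(0,3)->(0,4)->EXIT
Step 5: p0:escaped | p1:(0,3)->(0,4)->EXIT | p2:escaped
Exit steps: [4, 5, 4]
First to escape: p0 at step 4

Answer: 0 4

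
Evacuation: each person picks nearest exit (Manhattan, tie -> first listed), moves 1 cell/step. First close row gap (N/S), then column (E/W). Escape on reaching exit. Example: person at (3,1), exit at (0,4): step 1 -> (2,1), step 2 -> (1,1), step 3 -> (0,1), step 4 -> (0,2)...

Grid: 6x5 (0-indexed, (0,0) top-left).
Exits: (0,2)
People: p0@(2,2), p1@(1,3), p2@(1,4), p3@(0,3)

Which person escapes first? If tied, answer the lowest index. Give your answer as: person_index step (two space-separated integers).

Answer: 3 1

Derivation:
Step 1: p0:(2,2)->(1,2) | p1:(1,3)->(0,3) | p2:(1,4)->(0,4) | p3:(0,3)->(0,2)->EXIT
Step 2: p0:(1,2)->(0,2)->EXIT | p1:(0,3)->(0,2)->EXIT | p2:(0,4)->(0,3) | p3:escaped
Step 3: p0:escaped | p1:escaped | p2:(0,3)->(0,2)->EXIT | p3:escaped
Exit steps: [2, 2, 3, 1]
First to escape: p3 at step 1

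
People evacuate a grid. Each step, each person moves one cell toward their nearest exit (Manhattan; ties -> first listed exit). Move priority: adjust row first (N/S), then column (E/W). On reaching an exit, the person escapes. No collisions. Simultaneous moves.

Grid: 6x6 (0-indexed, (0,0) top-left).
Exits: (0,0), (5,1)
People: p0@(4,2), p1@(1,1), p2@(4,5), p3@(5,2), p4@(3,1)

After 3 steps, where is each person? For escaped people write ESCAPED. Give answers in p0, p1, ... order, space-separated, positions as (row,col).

Step 1: p0:(4,2)->(5,2) | p1:(1,1)->(0,1) | p2:(4,5)->(5,5) | p3:(5,2)->(5,1)->EXIT | p4:(3,1)->(4,1)
Step 2: p0:(5,2)->(5,1)->EXIT | p1:(0,1)->(0,0)->EXIT | p2:(5,5)->(5,4) | p3:escaped | p4:(4,1)->(5,1)->EXIT
Step 3: p0:escaped | p1:escaped | p2:(5,4)->(5,3) | p3:escaped | p4:escaped

ESCAPED ESCAPED (5,3) ESCAPED ESCAPED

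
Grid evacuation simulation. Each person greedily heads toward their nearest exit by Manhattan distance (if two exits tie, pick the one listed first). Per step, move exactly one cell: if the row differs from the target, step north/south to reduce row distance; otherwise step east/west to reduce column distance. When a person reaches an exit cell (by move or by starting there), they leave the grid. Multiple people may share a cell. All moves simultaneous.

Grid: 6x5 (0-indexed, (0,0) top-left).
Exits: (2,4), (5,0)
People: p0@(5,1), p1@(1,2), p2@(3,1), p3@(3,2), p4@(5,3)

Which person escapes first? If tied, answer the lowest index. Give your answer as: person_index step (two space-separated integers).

Answer: 0 1

Derivation:
Step 1: p0:(5,1)->(5,0)->EXIT | p1:(1,2)->(2,2) | p2:(3,1)->(4,1) | p3:(3,2)->(2,2) | p4:(5,3)->(5,2)
Step 2: p0:escaped | p1:(2,2)->(2,3) | p2:(4,1)->(5,1) | p3:(2,2)->(2,3) | p4:(5,2)->(5,1)
Step 3: p0:escaped | p1:(2,3)->(2,4)->EXIT | p2:(5,1)->(5,0)->EXIT | p3:(2,3)->(2,4)->EXIT | p4:(5,1)->(5,0)->EXIT
Exit steps: [1, 3, 3, 3, 3]
First to escape: p0 at step 1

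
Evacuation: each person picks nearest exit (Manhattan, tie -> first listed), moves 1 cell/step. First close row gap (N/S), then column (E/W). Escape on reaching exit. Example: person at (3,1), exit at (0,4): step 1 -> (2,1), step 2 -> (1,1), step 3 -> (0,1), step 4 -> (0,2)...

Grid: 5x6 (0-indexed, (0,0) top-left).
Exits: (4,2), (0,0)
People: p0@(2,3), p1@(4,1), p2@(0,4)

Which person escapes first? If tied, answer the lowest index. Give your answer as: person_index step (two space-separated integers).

Step 1: p0:(2,3)->(3,3) | p1:(4,1)->(4,2)->EXIT | p2:(0,4)->(0,3)
Step 2: p0:(3,3)->(4,3) | p1:escaped | p2:(0,3)->(0,2)
Step 3: p0:(4,3)->(4,2)->EXIT | p1:escaped | p2:(0,2)->(0,1)
Step 4: p0:escaped | p1:escaped | p2:(0,1)->(0,0)->EXIT
Exit steps: [3, 1, 4]
First to escape: p1 at step 1

Answer: 1 1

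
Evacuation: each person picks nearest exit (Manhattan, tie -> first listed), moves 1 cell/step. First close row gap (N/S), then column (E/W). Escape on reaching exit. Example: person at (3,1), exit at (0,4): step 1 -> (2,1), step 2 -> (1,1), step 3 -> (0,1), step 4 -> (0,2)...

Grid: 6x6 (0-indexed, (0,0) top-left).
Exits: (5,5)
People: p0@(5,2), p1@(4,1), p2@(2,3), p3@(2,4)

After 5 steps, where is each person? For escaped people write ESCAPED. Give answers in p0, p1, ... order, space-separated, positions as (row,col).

Step 1: p0:(5,2)->(5,3) | p1:(4,1)->(5,1) | p2:(2,3)->(3,3) | p3:(2,4)->(3,4)
Step 2: p0:(5,3)->(5,4) | p1:(5,1)->(5,2) | p2:(3,3)->(4,3) | p3:(3,4)->(4,4)
Step 3: p0:(5,4)->(5,5)->EXIT | p1:(5,2)->(5,3) | p2:(4,3)->(5,3) | p3:(4,4)->(5,4)
Step 4: p0:escaped | p1:(5,3)->(5,4) | p2:(5,3)->(5,4) | p3:(5,4)->(5,5)->EXIT
Step 5: p0:escaped | p1:(5,4)->(5,5)->EXIT | p2:(5,4)->(5,5)->EXIT | p3:escaped

ESCAPED ESCAPED ESCAPED ESCAPED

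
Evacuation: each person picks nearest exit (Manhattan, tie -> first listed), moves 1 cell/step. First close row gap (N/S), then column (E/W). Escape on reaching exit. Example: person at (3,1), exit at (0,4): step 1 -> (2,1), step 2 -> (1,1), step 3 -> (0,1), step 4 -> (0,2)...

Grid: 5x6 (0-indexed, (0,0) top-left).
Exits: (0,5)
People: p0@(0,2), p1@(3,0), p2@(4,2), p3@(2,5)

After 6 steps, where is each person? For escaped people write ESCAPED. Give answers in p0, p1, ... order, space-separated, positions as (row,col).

Step 1: p0:(0,2)->(0,3) | p1:(3,0)->(2,0) | p2:(4,2)->(3,2) | p3:(2,5)->(1,5)
Step 2: p0:(0,3)->(0,4) | p1:(2,0)->(1,0) | p2:(3,2)->(2,2) | p3:(1,5)->(0,5)->EXIT
Step 3: p0:(0,4)->(0,5)->EXIT | p1:(1,0)->(0,0) | p2:(2,2)->(1,2) | p3:escaped
Step 4: p0:escaped | p1:(0,0)->(0,1) | p2:(1,2)->(0,2) | p3:escaped
Step 5: p0:escaped | p1:(0,1)->(0,2) | p2:(0,2)->(0,3) | p3:escaped
Step 6: p0:escaped | p1:(0,2)->(0,3) | p2:(0,3)->(0,4) | p3:escaped

ESCAPED (0,3) (0,4) ESCAPED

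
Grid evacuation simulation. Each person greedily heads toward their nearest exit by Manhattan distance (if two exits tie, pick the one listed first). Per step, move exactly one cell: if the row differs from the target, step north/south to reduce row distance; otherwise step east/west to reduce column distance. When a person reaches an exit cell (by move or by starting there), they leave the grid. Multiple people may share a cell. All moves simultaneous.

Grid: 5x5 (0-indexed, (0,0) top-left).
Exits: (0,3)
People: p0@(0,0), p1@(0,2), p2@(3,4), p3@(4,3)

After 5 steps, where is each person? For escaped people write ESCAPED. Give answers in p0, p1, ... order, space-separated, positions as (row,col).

Step 1: p0:(0,0)->(0,1) | p1:(0,2)->(0,3)->EXIT | p2:(3,4)->(2,4) | p3:(4,3)->(3,3)
Step 2: p0:(0,1)->(0,2) | p1:escaped | p2:(2,4)->(1,4) | p3:(3,3)->(2,3)
Step 3: p0:(0,2)->(0,3)->EXIT | p1:escaped | p2:(1,4)->(0,4) | p3:(2,3)->(1,3)
Step 4: p0:escaped | p1:escaped | p2:(0,4)->(0,3)->EXIT | p3:(1,3)->(0,3)->EXIT

ESCAPED ESCAPED ESCAPED ESCAPED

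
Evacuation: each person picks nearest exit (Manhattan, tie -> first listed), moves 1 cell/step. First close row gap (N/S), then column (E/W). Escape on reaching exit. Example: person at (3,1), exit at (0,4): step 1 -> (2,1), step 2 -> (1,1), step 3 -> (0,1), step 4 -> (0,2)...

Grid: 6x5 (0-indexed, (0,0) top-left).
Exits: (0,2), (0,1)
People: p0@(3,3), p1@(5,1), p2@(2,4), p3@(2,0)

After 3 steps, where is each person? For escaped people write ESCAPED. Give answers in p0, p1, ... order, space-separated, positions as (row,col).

Step 1: p0:(3,3)->(2,3) | p1:(5,1)->(4,1) | p2:(2,4)->(1,4) | p3:(2,0)->(1,0)
Step 2: p0:(2,3)->(1,3) | p1:(4,1)->(3,1) | p2:(1,4)->(0,4) | p3:(1,0)->(0,0)
Step 3: p0:(1,3)->(0,3) | p1:(3,1)->(2,1) | p2:(0,4)->(0,3) | p3:(0,0)->(0,1)->EXIT

(0,3) (2,1) (0,3) ESCAPED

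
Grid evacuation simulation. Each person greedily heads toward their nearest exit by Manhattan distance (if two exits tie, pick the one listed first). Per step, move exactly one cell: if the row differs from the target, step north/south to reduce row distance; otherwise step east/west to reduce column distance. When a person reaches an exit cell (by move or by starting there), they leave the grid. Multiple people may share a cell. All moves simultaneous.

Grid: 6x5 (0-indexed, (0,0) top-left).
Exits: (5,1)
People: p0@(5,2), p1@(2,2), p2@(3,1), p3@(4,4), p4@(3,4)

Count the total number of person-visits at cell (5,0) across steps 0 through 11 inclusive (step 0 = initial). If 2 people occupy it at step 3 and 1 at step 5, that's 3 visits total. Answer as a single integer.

Answer: 0

Derivation:
Step 0: p0@(5,2) p1@(2,2) p2@(3,1) p3@(4,4) p4@(3,4) -> at (5,0): 0 [-], cum=0
Step 1: p0@ESC p1@(3,2) p2@(4,1) p3@(5,4) p4@(4,4) -> at (5,0): 0 [-], cum=0
Step 2: p0@ESC p1@(4,2) p2@ESC p3@(5,3) p4@(5,4) -> at (5,0): 0 [-], cum=0
Step 3: p0@ESC p1@(5,2) p2@ESC p3@(5,2) p4@(5,3) -> at (5,0): 0 [-], cum=0
Step 4: p0@ESC p1@ESC p2@ESC p3@ESC p4@(5,2) -> at (5,0): 0 [-], cum=0
Step 5: p0@ESC p1@ESC p2@ESC p3@ESC p4@ESC -> at (5,0): 0 [-], cum=0
Total visits = 0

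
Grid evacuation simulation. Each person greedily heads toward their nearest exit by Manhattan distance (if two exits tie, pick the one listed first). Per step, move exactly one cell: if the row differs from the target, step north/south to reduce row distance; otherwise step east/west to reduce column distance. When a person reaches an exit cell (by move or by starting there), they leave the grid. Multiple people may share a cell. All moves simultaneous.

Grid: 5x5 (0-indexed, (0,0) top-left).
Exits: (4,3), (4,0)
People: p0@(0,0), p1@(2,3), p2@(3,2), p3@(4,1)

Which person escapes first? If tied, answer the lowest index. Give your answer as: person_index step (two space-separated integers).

Step 1: p0:(0,0)->(1,0) | p1:(2,3)->(3,3) | p2:(3,2)->(4,2) | p3:(4,1)->(4,0)->EXIT
Step 2: p0:(1,0)->(2,0) | p1:(3,3)->(4,3)->EXIT | p2:(4,2)->(4,3)->EXIT | p3:escaped
Step 3: p0:(2,0)->(3,0) | p1:escaped | p2:escaped | p3:escaped
Step 4: p0:(3,0)->(4,0)->EXIT | p1:escaped | p2:escaped | p3:escaped
Exit steps: [4, 2, 2, 1]
First to escape: p3 at step 1

Answer: 3 1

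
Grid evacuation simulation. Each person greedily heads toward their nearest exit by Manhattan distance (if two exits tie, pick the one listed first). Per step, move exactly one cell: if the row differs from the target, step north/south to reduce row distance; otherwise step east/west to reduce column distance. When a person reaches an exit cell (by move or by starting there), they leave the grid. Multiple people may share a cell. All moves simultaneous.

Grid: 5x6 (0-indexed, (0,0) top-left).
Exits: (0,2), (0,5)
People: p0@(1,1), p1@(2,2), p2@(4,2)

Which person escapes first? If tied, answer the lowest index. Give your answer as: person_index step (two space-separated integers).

Step 1: p0:(1,1)->(0,1) | p1:(2,2)->(1,2) | p2:(4,2)->(3,2)
Step 2: p0:(0,1)->(0,2)->EXIT | p1:(1,2)->(0,2)->EXIT | p2:(3,2)->(2,2)
Step 3: p0:escaped | p1:escaped | p2:(2,2)->(1,2)
Step 4: p0:escaped | p1:escaped | p2:(1,2)->(0,2)->EXIT
Exit steps: [2, 2, 4]
First to escape: p0 at step 2

Answer: 0 2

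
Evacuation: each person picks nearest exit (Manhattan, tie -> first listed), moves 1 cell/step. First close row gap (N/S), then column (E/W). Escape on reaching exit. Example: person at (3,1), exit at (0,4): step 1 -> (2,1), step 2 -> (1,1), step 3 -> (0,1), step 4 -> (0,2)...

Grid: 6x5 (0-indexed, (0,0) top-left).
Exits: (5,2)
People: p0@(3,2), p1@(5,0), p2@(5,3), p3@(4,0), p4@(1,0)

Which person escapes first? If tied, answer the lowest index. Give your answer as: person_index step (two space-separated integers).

Step 1: p0:(3,2)->(4,2) | p1:(5,0)->(5,1) | p2:(5,3)->(5,2)->EXIT | p3:(4,0)->(5,0) | p4:(1,0)->(2,0)
Step 2: p0:(4,2)->(5,2)->EXIT | p1:(5,1)->(5,2)->EXIT | p2:escaped | p3:(5,0)->(5,1) | p4:(2,0)->(3,0)
Step 3: p0:escaped | p1:escaped | p2:escaped | p3:(5,1)->(5,2)->EXIT | p4:(3,0)->(4,0)
Step 4: p0:escaped | p1:escaped | p2:escaped | p3:escaped | p4:(4,0)->(5,0)
Step 5: p0:escaped | p1:escaped | p2:escaped | p3:escaped | p4:(5,0)->(5,1)
Step 6: p0:escaped | p1:escaped | p2:escaped | p3:escaped | p4:(5,1)->(5,2)->EXIT
Exit steps: [2, 2, 1, 3, 6]
First to escape: p2 at step 1

Answer: 2 1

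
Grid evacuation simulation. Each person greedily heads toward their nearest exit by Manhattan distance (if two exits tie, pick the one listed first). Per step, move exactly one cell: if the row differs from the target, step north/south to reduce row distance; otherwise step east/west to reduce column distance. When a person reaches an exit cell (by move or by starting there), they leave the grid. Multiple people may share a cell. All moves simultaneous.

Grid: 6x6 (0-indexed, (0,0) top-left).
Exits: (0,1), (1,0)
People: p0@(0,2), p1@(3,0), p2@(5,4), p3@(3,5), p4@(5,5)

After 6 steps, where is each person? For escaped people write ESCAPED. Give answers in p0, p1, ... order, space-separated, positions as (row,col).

Step 1: p0:(0,2)->(0,1)->EXIT | p1:(3,0)->(2,0) | p2:(5,4)->(4,4) | p3:(3,5)->(2,5) | p4:(5,5)->(4,5)
Step 2: p0:escaped | p1:(2,0)->(1,0)->EXIT | p2:(4,4)->(3,4) | p3:(2,5)->(1,5) | p4:(4,5)->(3,5)
Step 3: p0:escaped | p1:escaped | p2:(3,4)->(2,4) | p3:(1,5)->(0,5) | p4:(3,5)->(2,5)
Step 4: p0:escaped | p1:escaped | p2:(2,4)->(1,4) | p3:(0,5)->(0,4) | p4:(2,5)->(1,5)
Step 5: p0:escaped | p1:escaped | p2:(1,4)->(0,4) | p3:(0,4)->(0,3) | p4:(1,5)->(0,5)
Step 6: p0:escaped | p1:escaped | p2:(0,4)->(0,3) | p3:(0,3)->(0,2) | p4:(0,5)->(0,4)

ESCAPED ESCAPED (0,3) (0,2) (0,4)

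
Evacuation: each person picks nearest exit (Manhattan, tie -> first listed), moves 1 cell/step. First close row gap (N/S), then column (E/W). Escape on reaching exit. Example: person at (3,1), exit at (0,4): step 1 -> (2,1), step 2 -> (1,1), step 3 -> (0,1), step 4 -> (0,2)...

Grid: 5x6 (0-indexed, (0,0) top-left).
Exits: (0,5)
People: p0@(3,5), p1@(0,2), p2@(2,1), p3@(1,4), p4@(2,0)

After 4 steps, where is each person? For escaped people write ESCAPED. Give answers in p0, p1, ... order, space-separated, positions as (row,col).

Step 1: p0:(3,5)->(2,5) | p1:(0,2)->(0,3) | p2:(2,1)->(1,1) | p3:(1,4)->(0,4) | p4:(2,0)->(1,0)
Step 2: p0:(2,5)->(1,5) | p1:(0,3)->(0,4) | p2:(1,1)->(0,1) | p3:(0,4)->(0,5)->EXIT | p4:(1,0)->(0,0)
Step 3: p0:(1,5)->(0,5)->EXIT | p1:(0,4)->(0,5)->EXIT | p2:(0,1)->(0,2) | p3:escaped | p4:(0,0)->(0,1)
Step 4: p0:escaped | p1:escaped | p2:(0,2)->(0,3) | p3:escaped | p4:(0,1)->(0,2)

ESCAPED ESCAPED (0,3) ESCAPED (0,2)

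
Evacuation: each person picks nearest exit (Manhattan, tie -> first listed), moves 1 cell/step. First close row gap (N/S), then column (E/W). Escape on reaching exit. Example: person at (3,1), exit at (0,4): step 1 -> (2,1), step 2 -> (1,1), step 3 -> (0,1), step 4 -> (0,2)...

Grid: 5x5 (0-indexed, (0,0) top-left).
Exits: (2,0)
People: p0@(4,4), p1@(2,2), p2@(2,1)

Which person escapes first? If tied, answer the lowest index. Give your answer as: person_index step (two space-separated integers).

Answer: 2 1

Derivation:
Step 1: p0:(4,4)->(3,4) | p1:(2,2)->(2,1) | p2:(2,1)->(2,0)->EXIT
Step 2: p0:(3,4)->(2,4) | p1:(2,1)->(2,0)->EXIT | p2:escaped
Step 3: p0:(2,4)->(2,3) | p1:escaped | p2:escaped
Step 4: p0:(2,3)->(2,2) | p1:escaped | p2:escaped
Step 5: p0:(2,2)->(2,1) | p1:escaped | p2:escaped
Step 6: p0:(2,1)->(2,0)->EXIT | p1:escaped | p2:escaped
Exit steps: [6, 2, 1]
First to escape: p2 at step 1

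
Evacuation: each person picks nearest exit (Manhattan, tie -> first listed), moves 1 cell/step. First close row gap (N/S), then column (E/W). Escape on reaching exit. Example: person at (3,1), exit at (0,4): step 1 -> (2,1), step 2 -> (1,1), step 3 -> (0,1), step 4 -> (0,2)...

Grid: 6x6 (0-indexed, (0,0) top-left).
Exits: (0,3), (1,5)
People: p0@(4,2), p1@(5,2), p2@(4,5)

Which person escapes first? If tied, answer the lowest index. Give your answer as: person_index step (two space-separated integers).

Answer: 2 3

Derivation:
Step 1: p0:(4,2)->(3,2) | p1:(5,2)->(4,2) | p2:(4,5)->(3,5)
Step 2: p0:(3,2)->(2,2) | p1:(4,2)->(3,2) | p2:(3,5)->(2,5)
Step 3: p0:(2,2)->(1,2) | p1:(3,2)->(2,2) | p2:(2,5)->(1,5)->EXIT
Step 4: p0:(1,2)->(0,2) | p1:(2,2)->(1,2) | p2:escaped
Step 5: p0:(0,2)->(0,3)->EXIT | p1:(1,2)->(0,2) | p2:escaped
Step 6: p0:escaped | p1:(0,2)->(0,3)->EXIT | p2:escaped
Exit steps: [5, 6, 3]
First to escape: p2 at step 3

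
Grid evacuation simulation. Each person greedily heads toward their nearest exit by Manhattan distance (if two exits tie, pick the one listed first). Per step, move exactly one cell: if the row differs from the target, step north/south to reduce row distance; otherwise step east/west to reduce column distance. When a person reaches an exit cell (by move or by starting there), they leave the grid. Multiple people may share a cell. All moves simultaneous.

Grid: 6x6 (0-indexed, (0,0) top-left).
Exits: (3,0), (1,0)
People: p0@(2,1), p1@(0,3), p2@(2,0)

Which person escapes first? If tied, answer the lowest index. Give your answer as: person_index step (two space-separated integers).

Step 1: p0:(2,1)->(3,1) | p1:(0,3)->(1,3) | p2:(2,0)->(3,0)->EXIT
Step 2: p0:(3,1)->(3,0)->EXIT | p1:(1,3)->(1,2) | p2:escaped
Step 3: p0:escaped | p1:(1,2)->(1,1) | p2:escaped
Step 4: p0:escaped | p1:(1,1)->(1,0)->EXIT | p2:escaped
Exit steps: [2, 4, 1]
First to escape: p2 at step 1

Answer: 2 1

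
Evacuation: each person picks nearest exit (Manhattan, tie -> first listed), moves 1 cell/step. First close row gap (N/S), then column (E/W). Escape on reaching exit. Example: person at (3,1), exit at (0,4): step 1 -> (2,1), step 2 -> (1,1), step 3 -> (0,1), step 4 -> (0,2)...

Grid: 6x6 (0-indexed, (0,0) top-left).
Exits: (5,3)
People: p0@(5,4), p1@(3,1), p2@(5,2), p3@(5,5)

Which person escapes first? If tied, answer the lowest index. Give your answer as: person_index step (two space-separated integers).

Step 1: p0:(5,4)->(5,3)->EXIT | p1:(3,1)->(4,1) | p2:(5,2)->(5,3)->EXIT | p3:(5,5)->(5,4)
Step 2: p0:escaped | p1:(4,1)->(5,1) | p2:escaped | p3:(5,4)->(5,3)->EXIT
Step 3: p0:escaped | p1:(5,1)->(5,2) | p2:escaped | p3:escaped
Step 4: p0:escaped | p1:(5,2)->(5,3)->EXIT | p2:escaped | p3:escaped
Exit steps: [1, 4, 1, 2]
First to escape: p0 at step 1

Answer: 0 1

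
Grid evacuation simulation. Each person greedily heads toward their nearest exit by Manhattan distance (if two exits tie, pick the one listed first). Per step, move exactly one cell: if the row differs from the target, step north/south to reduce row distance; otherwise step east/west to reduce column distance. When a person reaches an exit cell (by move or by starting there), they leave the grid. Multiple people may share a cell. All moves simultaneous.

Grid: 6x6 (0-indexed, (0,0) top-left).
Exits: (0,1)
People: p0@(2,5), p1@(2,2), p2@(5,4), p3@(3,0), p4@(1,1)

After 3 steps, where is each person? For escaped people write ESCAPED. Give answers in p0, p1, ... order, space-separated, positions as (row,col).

Step 1: p0:(2,5)->(1,5) | p1:(2,2)->(1,2) | p2:(5,4)->(4,4) | p3:(3,0)->(2,0) | p4:(1,1)->(0,1)->EXIT
Step 2: p0:(1,5)->(0,5) | p1:(1,2)->(0,2) | p2:(4,4)->(3,4) | p3:(2,0)->(1,0) | p4:escaped
Step 3: p0:(0,5)->(0,4) | p1:(0,2)->(0,1)->EXIT | p2:(3,4)->(2,4) | p3:(1,0)->(0,0) | p4:escaped

(0,4) ESCAPED (2,4) (0,0) ESCAPED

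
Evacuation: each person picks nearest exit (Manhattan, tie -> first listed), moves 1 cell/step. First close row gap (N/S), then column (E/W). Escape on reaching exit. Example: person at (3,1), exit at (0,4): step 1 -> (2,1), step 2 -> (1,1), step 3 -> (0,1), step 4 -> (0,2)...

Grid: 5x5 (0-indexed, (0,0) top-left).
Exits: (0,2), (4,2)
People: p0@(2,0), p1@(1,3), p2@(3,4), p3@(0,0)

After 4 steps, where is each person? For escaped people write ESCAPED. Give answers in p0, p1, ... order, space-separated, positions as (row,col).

Step 1: p0:(2,0)->(1,0) | p1:(1,3)->(0,3) | p2:(3,4)->(4,4) | p3:(0,0)->(0,1)
Step 2: p0:(1,0)->(0,0) | p1:(0,3)->(0,2)->EXIT | p2:(4,4)->(4,3) | p3:(0,1)->(0,2)->EXIT
Step 3: p0:(0,0)->(0,1) | p1:escaped | p2:(4,3)->(4,2)->EXIT | p3:escaped
Step 4: p0:(0,1)->(0,2)->EXIT | p1:escaped | p2:escaped | p3:escaped

ESCAPED ESCAPED ESCAPED ESCAPED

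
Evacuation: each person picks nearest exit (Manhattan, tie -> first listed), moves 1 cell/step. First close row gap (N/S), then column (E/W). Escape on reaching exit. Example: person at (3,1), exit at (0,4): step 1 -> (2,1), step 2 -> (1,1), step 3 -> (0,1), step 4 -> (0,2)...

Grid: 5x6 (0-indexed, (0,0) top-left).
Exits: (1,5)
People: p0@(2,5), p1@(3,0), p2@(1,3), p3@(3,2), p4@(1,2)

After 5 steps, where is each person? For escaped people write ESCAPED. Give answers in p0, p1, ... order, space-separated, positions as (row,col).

Step 1: p0:(2,5)->(1,5)->EXIT | p1:(3,0)->(2,0) | p2:(1,3)->(1,4) | p3:(3,2)->(2,2) | p4:(1,2)->(1,3)
Step 2: p0:escaped | p1:(2,0)->(1,0) | p2:(1,4)->(1,5)->EXIT | p3:(2,2)->(1,2) | p4:(1,3)->(1,4)
Step 3: p0:escaped | p1:(1,0)->(1,1) | p2:escaped | p3:(1,2)->(1,3) | p4:(1,4)->(1,5)->EXIT
Step 4: p0:escaped | p1:(1,1)->(1,2) | p2:escaped | p3:(1,3)->(1,4) | p4:escaped
Step 5: p0:escaped | p1:(1,2)->(1,3) | p2:escaped | p3:(1,4)->(1,5)->EXIT | p4:escaped

ESCAPED (1,3) ESCAPED ESCAPED ESCAPED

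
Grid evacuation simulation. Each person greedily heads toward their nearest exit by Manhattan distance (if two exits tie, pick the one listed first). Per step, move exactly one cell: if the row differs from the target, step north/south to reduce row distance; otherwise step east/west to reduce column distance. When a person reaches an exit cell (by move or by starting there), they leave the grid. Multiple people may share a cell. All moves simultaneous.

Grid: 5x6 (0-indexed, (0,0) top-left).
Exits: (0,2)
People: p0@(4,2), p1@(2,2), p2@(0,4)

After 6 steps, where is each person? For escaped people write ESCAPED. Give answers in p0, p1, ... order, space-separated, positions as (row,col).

Step 1: p0:(4,2)->(3,2) | p1:(2,2)->(1,2) | p2:(0,4)->(0,3)
Step 2: p0:(3,2)->(2,2) | p1:(1,2)->(0,2)->EXIT | p2:(0,3)->(0,2)->EXIT
Step 3: p0:(2,2)->(1,2) | p1:escaped | p2:escaped
Step 4: p0:(1,2)->(0,2)->EXIT | p1:escaped | p2:escaped

ESCAPED ESCAPED ESCAPED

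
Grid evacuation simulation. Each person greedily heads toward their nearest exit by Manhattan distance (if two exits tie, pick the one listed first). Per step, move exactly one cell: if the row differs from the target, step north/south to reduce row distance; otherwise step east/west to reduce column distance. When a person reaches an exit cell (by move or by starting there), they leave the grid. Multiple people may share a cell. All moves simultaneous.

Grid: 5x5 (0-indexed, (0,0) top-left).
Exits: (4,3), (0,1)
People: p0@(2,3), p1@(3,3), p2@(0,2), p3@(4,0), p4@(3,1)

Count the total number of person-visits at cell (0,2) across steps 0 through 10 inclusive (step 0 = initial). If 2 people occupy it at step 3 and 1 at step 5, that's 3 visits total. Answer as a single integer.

Answer: 1

Derivation:
Step 0: p0@(2,3) p1@(3,3) p2@(0,2) p3@(4,0) p4@(3,1) -> at (0,2): 1 [p2], cum=1
Step 1: p0@(3,3) p1@ESC p2@ESC p3@(4,1) p4@(4,1) -> at (0,2): 0 [-], cum=1
Step 2: p0@ESC p1@ESC p2@ESC p3@(4,2) p4@(4,2) -> at (0,2): 0 [-], cum=1
Step 3: p0@ESC p1@ESC p2@ESC p3@ESC p4@ESC -> at (0,2): 0 [-], cum=1
Total visits = 1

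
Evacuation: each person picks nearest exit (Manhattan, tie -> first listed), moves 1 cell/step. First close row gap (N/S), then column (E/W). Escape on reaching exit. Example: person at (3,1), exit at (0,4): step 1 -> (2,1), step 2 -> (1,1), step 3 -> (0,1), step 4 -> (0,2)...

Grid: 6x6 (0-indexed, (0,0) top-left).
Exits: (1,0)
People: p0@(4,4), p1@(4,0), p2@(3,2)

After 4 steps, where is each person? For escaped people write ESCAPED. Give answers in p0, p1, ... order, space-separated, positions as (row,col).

Step 1: p0:(4,4)->(3,4) | p1:(4,0)->(3,0) | p2:(3,2)->(2,2)
Step 2: p0:(3,4)->(2,4) | p1:(3,0)->(2,0) | p2:(2,2)->(1,2)
Step 3: p0:(2,4)->(1,4) | p1:(2,0)->(1,0)->EXIT | p2:(1,2)->(1,1)
Step 4: p0:(1,4)->(1,3) | p1:escaped | p2:(1,1)->(1,0)->EXIT

(1,3) ESCAPED ESCAPED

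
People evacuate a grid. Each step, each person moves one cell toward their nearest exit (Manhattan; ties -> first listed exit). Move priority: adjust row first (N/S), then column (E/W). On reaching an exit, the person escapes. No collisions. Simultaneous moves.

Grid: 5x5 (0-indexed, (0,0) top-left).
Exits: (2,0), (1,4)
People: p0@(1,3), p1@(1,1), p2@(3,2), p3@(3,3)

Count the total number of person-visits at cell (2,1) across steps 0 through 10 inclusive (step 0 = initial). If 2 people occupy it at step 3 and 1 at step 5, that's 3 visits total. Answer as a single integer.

Answer: 2

Derivation:
Step 0: p0@(1,3) p1@(1,1) p2@(3,2) p3@(3,3) -> at (2,1): 0 [-], cum=0
Step 1: p0@ESC p1@(2,1) p2@(2,2) p3@(2,3) -> at (2,1): 1 [p1], cum=1
Step 2: p0@ESC p1@ESC p2@(2,1) p3@(1,3) -> at (2,1): 1 [p2], cum=2
Step 3: p0@ESC p1@ESC p2@ESC p3@ESC -> at (2,1): 0 [-], cum=2
Total visits = 2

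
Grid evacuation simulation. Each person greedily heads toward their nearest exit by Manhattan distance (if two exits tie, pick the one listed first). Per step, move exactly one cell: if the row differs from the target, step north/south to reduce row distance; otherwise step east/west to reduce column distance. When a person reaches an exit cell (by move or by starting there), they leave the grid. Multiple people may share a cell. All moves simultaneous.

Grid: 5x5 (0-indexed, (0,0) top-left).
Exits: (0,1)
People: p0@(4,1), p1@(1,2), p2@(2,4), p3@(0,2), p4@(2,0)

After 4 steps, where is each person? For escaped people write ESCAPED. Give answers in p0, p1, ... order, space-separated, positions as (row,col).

Step 1: p0:(4,1)->(3,1) | p1:(1,2)->(0,2) | p2:(2,4)->(1,4) | p3:(0,2)->(0,1)->EXIT | p4:(2,0)->(1,0)
Step 2: p0:(3,1)->(2,1) | p1:(0,2)->(0,1)->EXIT | p2:(1,4)->(0,4) | p3:escaped | p4:(1,0)->(0,0)
Step 3: p0:(2,1)->(1,1) | p1:escaped | p2:(0,4)->(0,3) | p3:escaped | p4:(0,0)->(0,1)->EXIT
Step 4: p0:(1,1)->(0,1)->EXIT | p1:escaped | p2:(0,3)->(0,2) | p3:escaped | p4:escaped

ESCAPED ESCAPED (0,2) ESCAPED ESCAPED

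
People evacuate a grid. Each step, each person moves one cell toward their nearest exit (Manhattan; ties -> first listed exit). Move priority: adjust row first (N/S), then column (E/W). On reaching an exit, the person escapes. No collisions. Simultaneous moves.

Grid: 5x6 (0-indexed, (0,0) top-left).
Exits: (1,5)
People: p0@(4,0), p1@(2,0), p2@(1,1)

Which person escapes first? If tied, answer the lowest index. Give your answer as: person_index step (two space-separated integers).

Step 1: p0:(4,0)->(3,0) | p1:(2,0)->(1,0) | p2:(1,1)->(1,2)
Step 2: p0:(3,0)->(2,0) | p1:(1,0)->(1,1) | p2:(1,2)->(1,3)
Step 3: p0:(2,0)->(1,0) | p1:(1,1)->(1,2) | p2:(1,3)->(1,4)
Step 4: p0:(1,0)->(1,1) | p1:(1,2)->(1,3) | p2:(1,4)->(1,5)->EXIT
Step 5: p0:(1,1)->(1,2) | p1:(1,3)->(1,4) | p2:escaped
Step 6: p0:(1,2)->(1,3) | p1:(1,4)->(1,5)->EXIT | p2:escaped
Step 7: p0:(1,3)->(1,4) | p1:escaped | p2:escaped
Step 8: p0:(1,4)->(1,5)->EXIT | p1:escaped | p2:escaped
Exit steps: [8, 6, 4]
First to escape: p2 at step 4

Answer: 2 4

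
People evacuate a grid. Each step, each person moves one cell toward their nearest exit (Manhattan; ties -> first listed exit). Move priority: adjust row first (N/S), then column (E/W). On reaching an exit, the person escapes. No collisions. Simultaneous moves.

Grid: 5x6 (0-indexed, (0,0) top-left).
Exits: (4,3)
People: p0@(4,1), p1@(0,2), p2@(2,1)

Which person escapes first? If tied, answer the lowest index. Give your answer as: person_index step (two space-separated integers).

Step 1: p0:(4,1)->(4,2) | p1:(0,2)->(1,2) | p2:(2,1)->(3,1)
Step 2: p0:(4,2)->(4,3)->EXIT | p1:(1,2)->(2,2) | p2:(3,1)->(4,1)
Step 3: p0:escaped | p1:(2,2)->(3,2) | p2:(4,1)->(4,2)
Step 4: p0:escaped | p1:(3,2)->(4,2) | p2:(4,2)->(4,3)->EXIT
Step 5: p0:escaped | p1:(4,2)->(4,3)->EXIT | p2:escaped
Exit steps: [2, 5, 4]
First to escape: p0 at step 2

Answer: 0 2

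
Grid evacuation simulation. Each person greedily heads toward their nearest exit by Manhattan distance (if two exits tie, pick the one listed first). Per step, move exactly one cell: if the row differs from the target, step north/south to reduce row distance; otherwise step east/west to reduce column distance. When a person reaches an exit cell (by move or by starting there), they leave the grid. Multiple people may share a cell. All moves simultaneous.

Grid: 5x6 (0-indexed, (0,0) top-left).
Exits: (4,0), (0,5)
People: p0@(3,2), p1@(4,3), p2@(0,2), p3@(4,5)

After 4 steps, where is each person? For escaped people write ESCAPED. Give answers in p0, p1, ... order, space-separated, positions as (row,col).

Step 1: p0:(3,2)->(4,2) | p1:(4,3)->(4,2) | p2:(0,2)->(0,3) | p3:(4,5)->(3,5)
Step 2: p0:(4,2)->(4,1) | p1:(4,2)->(4,1) | p2:(0,3)->(0,4) | p3:(3,5)->(2,5)
Step 3: p0:(4,1)->(4,0)->EXIT | p1:(4,1)->(4,0)->EXIT | p2:(0,4)->(0,5)->EXIT | p3:(2,5)->(1,5)
Step 4: p0:escaped | p1:escaped | p2:escaped | p3:(1,5)->(0,5)->EXIT

ESCAPED ESCAPED ESCAPED ESCAPED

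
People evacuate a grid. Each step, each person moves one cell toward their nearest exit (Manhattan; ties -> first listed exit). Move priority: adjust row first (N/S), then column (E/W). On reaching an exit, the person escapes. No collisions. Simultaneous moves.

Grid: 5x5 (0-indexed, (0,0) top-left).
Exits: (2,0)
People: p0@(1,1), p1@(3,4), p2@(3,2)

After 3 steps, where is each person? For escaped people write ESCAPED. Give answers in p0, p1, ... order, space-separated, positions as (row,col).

Step 1: p0:(1,1)->(2,1) | p1:(3,4)->(2,4) | p2:(3,2)->(2,2)
Step 2: p0:(2,1)->(2,0)->EXIT | p1:(2,4)->(2,3) | p2:(2,2)->(2,1)
Step 3: p0:escaped | p1:(2,3)->(2,2) | p2:(2,1)->(2,0)->EXIT

ESCAPED (2,2) ESCAPED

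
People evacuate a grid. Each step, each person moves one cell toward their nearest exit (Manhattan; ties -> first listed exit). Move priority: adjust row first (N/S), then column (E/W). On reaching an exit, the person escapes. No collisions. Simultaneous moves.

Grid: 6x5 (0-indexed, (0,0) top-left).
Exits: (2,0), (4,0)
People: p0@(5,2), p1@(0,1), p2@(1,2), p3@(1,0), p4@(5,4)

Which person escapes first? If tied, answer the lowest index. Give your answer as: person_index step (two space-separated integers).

Answer: 3 1

Derivation:
Step 1: p0:(5,2)->(4,2) | p1:(0,1)->(1,1) | p2:(1,2)->(2,2) | p3:(1,0)->(2,0)->EXIT | p4:(5,4)->(4,4)
Step 2: p0:(4,2)->(4,1) | p1:(1,1)->(2,1) | p2:(2,2)->(2,1) | p3:escaped | p4:(4,4)->(4,3)
Step 3: p0:(4,1)->(4,0)->EXIT | p1:(2,1)->(2,0)->EXIT | p2:(2,1)->(2,0)->EXIT | p3:escaped | p4:(4,3)->(4,2)
Step 4: p0:escaped | p1:escaped | p2:escaped | p3:escaped | p4:(4,2)->(4,1)
Step 5: p0:escaped | p1:escaped | p2:escaped | p3:escaped | p4:(4,1)->(4,0)->EXIT
Exit steps: [3, 3, 3, 1, 5]
First to escape: p3 at step 1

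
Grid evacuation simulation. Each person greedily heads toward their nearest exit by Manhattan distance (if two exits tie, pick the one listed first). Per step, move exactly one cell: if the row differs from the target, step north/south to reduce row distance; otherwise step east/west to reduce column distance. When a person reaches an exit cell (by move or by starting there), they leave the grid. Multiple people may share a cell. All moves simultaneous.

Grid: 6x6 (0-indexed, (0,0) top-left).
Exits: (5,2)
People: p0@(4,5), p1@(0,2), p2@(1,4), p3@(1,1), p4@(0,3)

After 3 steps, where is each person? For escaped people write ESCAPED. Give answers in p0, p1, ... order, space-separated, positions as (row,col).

Step 1: p0:(4,5)->(5,5) | p1:(0,2)->(1,2) | p2:(1,4)->(2,4) | p3:(1,1)->(2,1) | p4:(0,3)->(1,3)
Step 2: p0:(5,5)->(5,4) | p1:(1,2)->(2,2) | p2:(2,4)->(3,4) | p3:(2,1)->(3,1) | p4:(1,3)->(2,3)
Step 3: p0:(5,4)->(5,3) | p1:(2,2)->(3,2) | p2:(3,4)->(4,4) | p3:(3,1)->(4,1) | p4:(2,3)->(3,3)

(5,3) (3,2) (4,4) (4,1) (3,3)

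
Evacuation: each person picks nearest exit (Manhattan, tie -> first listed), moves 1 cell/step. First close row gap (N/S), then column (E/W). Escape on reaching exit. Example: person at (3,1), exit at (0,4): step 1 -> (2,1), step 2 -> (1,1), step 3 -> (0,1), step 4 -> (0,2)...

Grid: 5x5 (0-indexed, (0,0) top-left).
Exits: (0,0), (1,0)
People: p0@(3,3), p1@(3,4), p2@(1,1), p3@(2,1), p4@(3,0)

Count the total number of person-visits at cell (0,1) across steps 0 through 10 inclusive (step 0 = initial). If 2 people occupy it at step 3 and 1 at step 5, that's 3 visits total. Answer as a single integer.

Step 0: p0@(3,3) p1@(3,4) p2@(1,1) p3@(2,1) p4@(3,0) -> at (0,1): 0 [-], cum=0
Step 1: p0@(2,3) p1@(2,4) p2@ESC p3@(1,1) p4@(2,0) -> at (0,1): 0 [-], cum=0
Step 2: p0@(1,3) p1@(1,4) p2@ESC p3@ESC p4@ESC -> at (0,1): 0 [-], cum=0
Step 3: p0@(1,2) p1@(1,3) p2@ESC p3@ESC p4@ESC -> at (0,1): 0 [-], cum=0
Step 4: p0@(1,1) p1@(1,2) p2@ESC p3@ESC p4@ESC -> at (0,1): 0 [-], cum=0
Step 5: p0@ESC p1@(1,1) p2@ESC p3@ESC p4@ESC -> at (0,1): 0 [-], cum=0
Step 6: p0@ESC p1@ESC p2@ESC p3@ESC p4@ESC -> at (0,1): 0 [-], cum=0
Total visits = 0

Answer: 0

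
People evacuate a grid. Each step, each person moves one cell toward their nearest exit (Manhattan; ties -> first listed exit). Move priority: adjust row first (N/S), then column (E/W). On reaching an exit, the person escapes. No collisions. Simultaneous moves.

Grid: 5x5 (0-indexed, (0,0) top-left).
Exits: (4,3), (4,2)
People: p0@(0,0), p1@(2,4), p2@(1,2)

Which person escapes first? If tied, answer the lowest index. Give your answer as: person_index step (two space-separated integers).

Step 1: p0:(0,0)->(1,0) | p1:(2,4)->(3,4) | p2:(1,2)->(2,2)
Step 2: p0:(1,0)->(2,0) | p1:(3,4)->(4,4) | p2:(2,2)->(3,2)
Step 3: p0:(2,0)->(3,0) | p1:(4,4)->(4,3)->EXIT | p2:(3,2)->(4,2)->EXIT
Step 4: p0:(3,0)->(4,0) | p1:escaped | p2:escaped
Step 5: p0:(4,0)->(4,1) | p1:escaped | p2:escaped
Step 6: p0:(4,1)->(4,2)->EXIT | p1:escaped | p2:escaped
Exit steps: [6, 3, 3]
First to escape: p1 at step 3

Answer: 1 3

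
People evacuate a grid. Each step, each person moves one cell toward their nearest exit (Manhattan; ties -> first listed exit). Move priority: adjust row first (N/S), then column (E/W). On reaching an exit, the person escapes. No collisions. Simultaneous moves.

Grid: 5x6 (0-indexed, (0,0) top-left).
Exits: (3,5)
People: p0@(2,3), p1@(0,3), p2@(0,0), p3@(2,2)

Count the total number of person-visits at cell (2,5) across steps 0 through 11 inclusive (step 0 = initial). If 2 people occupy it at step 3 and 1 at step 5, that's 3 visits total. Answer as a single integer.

Answer: 0

Derivation:
Step 0: p0@(2,3) p1@(0,3) p2@(0,0) p3@(2,2) -> at (2,5): 0 [-], cum=0
Step 1: p0@(3,3) p1@(1,3) p2@(1,0) p3@(3,2) -> at (2,5): 0 [-], cum=0
Step 2: p0@(3,4) p1@(2,3) p2@(2,0) p3@(3,3) -> at (2,5): 0 [-], cum=0
Step 3: p0@ESC p1@(3,3) p2@(3,0) p3@(3,4) -> at (2,5): 0 [-], cum=0
Step 4: p0@ESC p1@(3,4) p2@(3,1) p3@ESC -> at (2,5): 0 [-], cum=0
Step 5: p0@ESC p1@ESC p2@(3,2) p3@ESC -> at (2,5): 0 [-], cum=0
Step 6: p0@ESC p1@ESC p2@(3,3) p3@ESC -> at (2,5): 0 [-], cum=0
Step 7: p0@ESC p1@ESC p2@(3,4) p3@ESC -> at (2,5): 0 [-], cum=0
Step 8: p0@ESC p1@ESC p2@ESC p3@ESC -> at (2,5): 0 [-], cum=0
Total visits = 0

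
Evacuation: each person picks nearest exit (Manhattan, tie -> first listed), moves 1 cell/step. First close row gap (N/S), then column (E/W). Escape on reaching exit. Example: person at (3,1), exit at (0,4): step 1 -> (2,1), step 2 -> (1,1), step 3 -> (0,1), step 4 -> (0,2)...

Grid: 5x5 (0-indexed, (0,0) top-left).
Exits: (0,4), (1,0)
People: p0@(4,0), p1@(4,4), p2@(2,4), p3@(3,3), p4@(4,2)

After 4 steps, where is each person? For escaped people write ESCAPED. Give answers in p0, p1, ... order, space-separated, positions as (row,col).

Step 1: p0:(4,0)->(3,0) | p1:(4,4)->(3,4) | p2:(2,4)->(1,4) | p3:(3,3)->(2,3) | p4:(4,2)->(3,2)
Step 2: p0:(3,0)->(2,0) | p1:(3,4)->(2,4) | p2:(1,4)->(0,4)->EXIT | p3:(2,3)->(1,3) | p4:(3,2)->(2,2)
Step 3: p0:(2,0)->(1,0)->EXIT | p1:(2,4)->(1,4) | p2:escaped | p3:(1,3)->(0,3) | p4:(2,2)->(1,2)
Step 4: p0:escaped | p1:(1,4)->(0,4)->EXIT | p2:escaped | p3:(0,3)->(0,4)->EXIT | p4:(1,2)->(1,1)

ESCAPED ESCAPED ESCAPED ESCAPED (1,1)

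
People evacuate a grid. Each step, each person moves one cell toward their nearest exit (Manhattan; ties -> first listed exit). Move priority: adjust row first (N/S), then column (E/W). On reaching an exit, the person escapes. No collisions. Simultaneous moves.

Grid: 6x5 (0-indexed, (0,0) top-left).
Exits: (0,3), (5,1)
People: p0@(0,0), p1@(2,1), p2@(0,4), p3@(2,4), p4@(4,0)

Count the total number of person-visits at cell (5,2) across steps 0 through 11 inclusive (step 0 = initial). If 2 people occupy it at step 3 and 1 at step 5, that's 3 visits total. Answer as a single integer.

Step 0: p0@(0,0) p1@(2,1) p2@(0,4) p3@(2,4) p4@(4,0) -> at (5,2): 0 [-], cum=0
Step 1: p0@(0,1) p1@(3,1) p2@ESC p3@(1,4) p4@(5,0) -> at (5,2): 0 [-], cum=0
Step 2: p0@(0,2) p1@(4,1) p2@ESC p3@(0,4) p4@ESC -> at (5,2): 0 [-], cum=0
Step 3: p0@ESC p1@ESC p2@ESC p3@ESC p4@ESC -> at (5,2): 0 [-], cum=0
Total visits = 0

Answer: 0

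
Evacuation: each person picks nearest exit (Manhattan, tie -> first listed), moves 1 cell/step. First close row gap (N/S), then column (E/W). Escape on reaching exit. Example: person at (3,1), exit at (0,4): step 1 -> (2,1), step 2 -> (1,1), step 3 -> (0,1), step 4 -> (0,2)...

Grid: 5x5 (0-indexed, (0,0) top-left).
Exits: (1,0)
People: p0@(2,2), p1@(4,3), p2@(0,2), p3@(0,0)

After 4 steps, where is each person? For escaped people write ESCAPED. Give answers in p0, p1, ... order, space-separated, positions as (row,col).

Step 1: p0:(2,2)->(1,2) | p1:(4,3)->(3,3) | p2:(0,2)->(1,2) | p3:(0,0)->(1,0)->EXIT
Step 2: p0:(1,2)->(1,1) | p1:(3,3)->(2,3) | p2:(1,2)->(1,1) | p3:escaped
Step 3: p0:(1,1)->(1,0)->EXIT | p1:(2,3)->(1,3) | p2:(1,1)->(1,0)->EXIT | p3:escaped
Step 4: p0:escaped | p1:(1,3)->(1,2) | p2:escaped | p3:escaped

ESCAPED (1,2) ESCAPED ESCAPED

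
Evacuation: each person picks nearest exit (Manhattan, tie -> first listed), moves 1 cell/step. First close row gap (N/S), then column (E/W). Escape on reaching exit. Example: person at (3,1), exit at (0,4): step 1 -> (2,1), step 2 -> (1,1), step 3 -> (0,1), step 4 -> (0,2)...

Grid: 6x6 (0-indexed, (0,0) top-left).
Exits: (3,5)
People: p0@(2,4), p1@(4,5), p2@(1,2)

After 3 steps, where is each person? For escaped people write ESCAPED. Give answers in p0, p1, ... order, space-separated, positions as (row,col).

Step 1: p0:(2,4)->(3,4) | p1:(4,5)->(3,5)->EXIT | p2:(1,2)->(2,2)
Step 2: p0:(3,4)->(3,5)->EXIT | p1:escaped | p2:(2,2)->(3,2)
Step 3: p0:escaped | p1:escaped | p2:(3,2)->(3,3)

ESCAPED ESCAPED (3,3)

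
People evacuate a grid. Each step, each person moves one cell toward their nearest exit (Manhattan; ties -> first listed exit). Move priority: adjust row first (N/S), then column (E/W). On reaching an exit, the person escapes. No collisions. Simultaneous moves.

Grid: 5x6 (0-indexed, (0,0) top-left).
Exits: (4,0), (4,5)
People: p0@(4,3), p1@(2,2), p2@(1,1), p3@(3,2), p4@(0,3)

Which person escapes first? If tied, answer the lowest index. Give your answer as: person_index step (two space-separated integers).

Step 1: p0:(4,3)->(4,4) | p1:(2,2)->(3,2) | p2:(1,1)->(2,1) | p3:(3,2)->(4,2) | p4:(0,3)->(1,3)
Step 2: p0:(4,4)->(4,5)->EXIT | p1:(3,2)->(4,2) | p2:(2,1)->(3,1) | p3:(4,2)->(4,1) | p4:(1,3)->(2,3)
Step 3: p0:escaped | p1:(4,2)->(4,1) | p2:(3,1)->(4,1) | p3:(4,1)->(4,0)->EXIT | p4:(2,3)->(3,3)
Step 4: p0:escaped | p1:(4,1)->(4,0)->EXIT | p2:(4,1)->(4,0)->EXIT | p3:escaped | p4:(3,3)->(4,3)
Step 5: p0:escaped | p1:escaped | p2:escaped | p3:escaped | p4:(4,3)->(4,4)
Step 6: p0:escaped | p1:escaped | p2:escaped | p3:escaped | p4:(4,4)->(4,5)->EXIT
Exit steps: [2, 4, 4, 3, 6]
First to escape: p0 at step 2

Answer: 0 2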